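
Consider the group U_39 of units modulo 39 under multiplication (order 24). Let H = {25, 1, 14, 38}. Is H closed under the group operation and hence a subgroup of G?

|H| = 4 divides |G| = 24, consistent with Lagrange.
H contains the identity, every element's inverse is in H, and H is closed under ·: it is a subgroup.

Yes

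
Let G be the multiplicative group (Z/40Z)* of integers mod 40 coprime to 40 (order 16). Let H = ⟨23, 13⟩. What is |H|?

|⟨23⟩| = 4 and |⟨13⟩| = 4, so |H| is a multiple of lcm(4, 4) = 4 and divides |G| = 16.
Closing under the operation: H = {1, 7, 9, 11, 13, 19, 23, 37}, so |H| = 8.

8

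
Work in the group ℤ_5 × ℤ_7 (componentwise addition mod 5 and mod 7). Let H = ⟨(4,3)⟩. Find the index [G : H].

|⟨(4,3)⟩| = 35 and |G| = 35.
By Lagrange, [G : H] = |G|/|H| = 35/35 = 1.

1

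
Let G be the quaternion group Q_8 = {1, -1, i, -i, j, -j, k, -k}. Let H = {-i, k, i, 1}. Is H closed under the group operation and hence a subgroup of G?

k ∈ H but its inverse -k ∉ H, so H is not a subgroup.

No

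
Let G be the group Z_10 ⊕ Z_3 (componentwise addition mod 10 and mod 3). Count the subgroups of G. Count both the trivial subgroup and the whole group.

8

|G| = 30, so by Lagrange every subgroup order divides 30. Divisors: 1, 2, 3, 5, 6, 10, 15, 30.
Subgroups by order — order 1: 1; order 2: 1; order 3: 1; order 5: 1; order 6: 1; order 10: 1; order 15: 1; order 30: 1.
Total: 1 + 1 + 1 + 1 + 1 + 1 + 1 + 1 = 8.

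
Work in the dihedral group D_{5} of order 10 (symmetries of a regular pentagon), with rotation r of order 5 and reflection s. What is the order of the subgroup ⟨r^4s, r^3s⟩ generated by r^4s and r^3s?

10

|⟨r^4s⟩| = 2 and |⟨r^3s⟩| = 2, so |H| is a multiple of lcm(2, 2) = 2 and divides |G| = 10.
Closing {r^4s, r^3s} under the group operation gives all of G, so |H| = 10.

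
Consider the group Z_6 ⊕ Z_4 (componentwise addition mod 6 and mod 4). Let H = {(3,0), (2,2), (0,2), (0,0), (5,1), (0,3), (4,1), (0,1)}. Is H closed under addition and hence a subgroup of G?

No

(2,2) ∈ H but its inverse (4,2) ∉ H, so H is not a subgroup.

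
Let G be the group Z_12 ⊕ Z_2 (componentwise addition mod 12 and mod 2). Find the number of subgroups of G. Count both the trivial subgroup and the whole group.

16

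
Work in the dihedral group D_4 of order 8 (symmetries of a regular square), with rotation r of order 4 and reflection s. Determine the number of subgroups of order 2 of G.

|G| = 8 and 2 | 8, so subgroups of order 2 are possible by Lagrange.
The subgroups of order 2 are: {e, r^2}; {e, r^2s}; {e, r^3s}; {e, rs}; … (5 in all).
So G has 5 subgroups of order 2.

5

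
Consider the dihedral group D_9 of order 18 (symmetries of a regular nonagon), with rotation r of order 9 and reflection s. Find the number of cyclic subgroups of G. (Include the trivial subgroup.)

Each element a generates a cyclic subgroup ⟨a⟩; distinct elements may generate the same one (a cyclic group of order d has φ(d) generators).
Cyclic subgroups by order — order 1: 1; order 2: 9; order 3: 1; order 9: 1.
Total: 12.

12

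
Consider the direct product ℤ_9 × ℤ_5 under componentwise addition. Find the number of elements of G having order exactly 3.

2

An element (a,b) has order lcm(ord(a), ord(b)); count pairs with lcm equal to 3.
Enumerating gives 2 such elements.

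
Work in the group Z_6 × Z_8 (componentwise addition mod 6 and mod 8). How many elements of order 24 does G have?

An element (a,b) has order lcm(ord(a), ord(b)); count pairs with lcm equal to 24.
Enumerating gives 16 such elements.

16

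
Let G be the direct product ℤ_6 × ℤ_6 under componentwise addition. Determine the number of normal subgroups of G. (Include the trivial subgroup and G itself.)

30

G is abelian, so every subgroup is normal.
G has 30 subgroups in total, hence 30 normal subgroups.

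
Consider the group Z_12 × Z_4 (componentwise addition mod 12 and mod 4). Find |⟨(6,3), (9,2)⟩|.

16

|⟨(6,3)⟩| = 4 and |⟨(9,2)⟩| = 4, so |H| is a multiple of lcm(4, 4) = 4 and divides |G| = 48.
Closing under the operation: H = {(0,0), (0,1), (0,2), (0,3), (3,0), (3,1), (3,2), (3,3), (6,0), (6,1), (6,2), (6,3), (9,0), (9,1), (9,2), (9,3)}, so |H| = 16.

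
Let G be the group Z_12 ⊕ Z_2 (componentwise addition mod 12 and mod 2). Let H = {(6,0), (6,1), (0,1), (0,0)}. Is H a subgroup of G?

|H| = 4 divides |G| = 24, consistent with Lagrange.
H contains the identity, every element's inverse is in H, and H is closed under +: it is a subgroup.

Yes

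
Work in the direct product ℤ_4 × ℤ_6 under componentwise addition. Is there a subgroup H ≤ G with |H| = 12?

Yes

12 | 24. A subgroup of order 12 is {(0,0), (0,1), (0,2), (0,3), (0,4), (0,5), (2,0), (2,1), (2,2), (2,3), (2,4), (2,5)}.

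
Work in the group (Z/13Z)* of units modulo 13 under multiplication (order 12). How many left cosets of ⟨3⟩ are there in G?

4

|⟨3⟩| = 3 and |G| = 12.
By Lagrange, [G : H] = |G|/|H| = 12/3 = 4.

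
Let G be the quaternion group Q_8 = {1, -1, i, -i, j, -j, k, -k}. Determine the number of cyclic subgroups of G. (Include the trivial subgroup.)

5

A cyclic subgroup of order d is generated by each of its φ(d) elements of order d, so the cyclic subgroups of order d number (#elements of order d)/φ(d).
Cyclic subgroups by order — order 1: 1; order 2: 1; order 4: 3.
Total: 5.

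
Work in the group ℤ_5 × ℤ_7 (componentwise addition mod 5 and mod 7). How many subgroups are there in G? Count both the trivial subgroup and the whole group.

|G| = 35, so by Lagrange every subgroup order divides 35. Divisors: 1, 5, 7, 35.
Subgroups by order — order 1: 1; order 5: 1; order 7: 1; order 35: 1.
Total: 1 + 1 + 1 + 1 = 4.

4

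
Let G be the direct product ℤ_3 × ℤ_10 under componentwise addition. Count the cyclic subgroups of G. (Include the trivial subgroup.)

Group the elements of G by the cyclic subgroup they generate; each cyclic subgroup of order d accounts for φ(d) elements.
Cyclic subgroups by order — order 1: 1; order 2: 1; order 3: 1; order 5: 1; order 6: 1; order 10: 1; order 15: 1; order 30: 1.
Total: 8.

8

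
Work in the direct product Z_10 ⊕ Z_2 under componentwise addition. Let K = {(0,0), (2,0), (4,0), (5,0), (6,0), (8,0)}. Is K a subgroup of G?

No

|K| = 6 does not divide |G| = 20, so by Lagrange K is not a subgroup.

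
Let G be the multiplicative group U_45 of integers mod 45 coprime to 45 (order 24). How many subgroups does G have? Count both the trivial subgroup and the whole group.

16

|G| = 24, so by Lagrange every subgroup order divides 24. Divisors: 1, 2, 3, 4, 6, 8, 12, 24.
Subgroups by order — order 1: 1; order 2: 3; order 3: 1; order 4: 3; order 6: 3; order 8: 1; order 12: 3; order 24: 1.
Total: 1 + 3 + 1 + 3 + 3 + 1 + 3 + 1 = 16.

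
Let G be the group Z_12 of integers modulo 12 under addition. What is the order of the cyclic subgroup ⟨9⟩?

In Z_12, the order of an element a is n/gcd(a, n).
gcd(9, 12) = 3, so |⟨9⟩| = 12/3 = 4.

4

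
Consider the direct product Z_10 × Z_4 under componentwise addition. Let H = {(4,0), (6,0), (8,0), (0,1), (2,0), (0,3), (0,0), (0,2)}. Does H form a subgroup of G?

No

Closure fails: (0,1) + (4,0) = (4,1) ∉ H. So H is not a subgroup.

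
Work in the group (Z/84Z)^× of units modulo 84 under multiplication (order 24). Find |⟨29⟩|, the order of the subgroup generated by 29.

2

Compute successive powers of 29 mod 84: 29, 1; 29^2 ≡ 1 (mod 84).
So |⟨29⟩| = 2.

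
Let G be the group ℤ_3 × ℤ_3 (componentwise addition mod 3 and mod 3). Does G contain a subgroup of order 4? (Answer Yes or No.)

4 does not divide |G| = 9, so by Lagrange no subgroup of order 4 exists.

No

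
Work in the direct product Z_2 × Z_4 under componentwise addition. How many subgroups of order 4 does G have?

3

|G| = 8 and 4 | 8, so subgroups of order 4 are possible by Lagrange.
The subgroups of order 4 are: {(0,0), (0,1), (0,2), (0,3)}; {(0,0), (0,2), (1,0), (1,2)}; {(0,0), (0,2), (1,1), (1,3)}.
So G has 3 subgroups of order 4.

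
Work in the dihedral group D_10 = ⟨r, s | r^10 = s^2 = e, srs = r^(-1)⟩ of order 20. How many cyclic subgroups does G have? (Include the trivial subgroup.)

Group the elements of G by the cyclic subgroup they generate; each cyclic subgroup of order d accounts for φ(d) elements.
Cyclic subgroups by order — order 1: 1; order 2: 11; order 5: 1; order 10: 1.
Total: 14.

14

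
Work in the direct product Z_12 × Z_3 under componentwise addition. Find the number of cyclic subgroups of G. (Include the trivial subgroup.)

Group the elements of G by the cyclic subgroup they generate; each cyclic subgroup of order d accounts for φ(d) elements.
Cyclic subgroups by order — order 1: 1; order 2: 1; order 3: 4; order 4: 1; order 6: 4; order 12: 4.
Total: 15.

15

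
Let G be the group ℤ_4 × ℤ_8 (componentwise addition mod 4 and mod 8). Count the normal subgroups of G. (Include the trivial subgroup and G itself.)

22

G is abelian, so every subgroup is normal.
G has 22 subgroups in total, hence 22 normal subgroups.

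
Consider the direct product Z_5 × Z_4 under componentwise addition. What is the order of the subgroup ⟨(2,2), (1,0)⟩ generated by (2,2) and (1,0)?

10

|⟨(2,2)⟩| = 10 and |⟨(1,0)⟩| = 5, so |H| is a multiple of lcm(10, 5) = 10 and divides |G| = 20.
Closing under the operation: H = {(0,0), (0,2), (1,0), (1,2), (2,0), (2,2), (3,0), (3,2), (4,0), (4,2)}, so |H| = 10.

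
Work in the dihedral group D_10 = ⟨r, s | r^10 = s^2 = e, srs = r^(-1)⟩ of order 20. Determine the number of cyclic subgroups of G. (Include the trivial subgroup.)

A cyclic subgroup of order d is generated by each of its φ(d) elements of order d, so the cyclic subgroups of order d number (#elements of order d)/φ(d).
Cyclic subgroups by order — order 1: 1; order 2: 11; order 5: 1; order 10: 1.
Total: 14.

14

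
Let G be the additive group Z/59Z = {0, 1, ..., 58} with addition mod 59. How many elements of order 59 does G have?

58

In a cyclic group of order 59, the number of elements of order d (for d | 59) is φ(d).
φ(59) = 58.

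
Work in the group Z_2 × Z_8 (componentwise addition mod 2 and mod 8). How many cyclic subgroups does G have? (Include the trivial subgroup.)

A cyclic subgroup of order d is generated by each of its φ(d) elements of order d, so the cyclic subgroups of order d number (#elements of order d)/φ(d).
Cyclic subgroups by order — order 1: 1; order 2: 3; order 4: 2; order 8: 2.
Total: 8.

8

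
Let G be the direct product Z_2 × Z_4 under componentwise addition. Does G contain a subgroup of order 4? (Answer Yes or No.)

4 | 8. A subgroup of order 4 is {(0,0), (0,1), (0,2), (0,3)}.

Yes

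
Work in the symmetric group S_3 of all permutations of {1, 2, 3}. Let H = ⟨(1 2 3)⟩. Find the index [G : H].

2

|⟨(1 2 3)⟩| = 3 and |G| = 6.
By Lagrange, [G : H] = |G|/|H| = 6/3 = 2.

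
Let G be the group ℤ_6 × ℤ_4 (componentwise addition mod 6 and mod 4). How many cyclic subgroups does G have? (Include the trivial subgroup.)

A cyclic subgroup of order d is generated by each of its φ(d) elements of order d, so the cyclic subgroups of order d number (#elements of order d)/φ(d).
Cyclic subgroups by order — order 1: 1; order 2: 3; order 3: 1; order 4: 2; order 6: 3; order 12: 2.
Total: 12.

12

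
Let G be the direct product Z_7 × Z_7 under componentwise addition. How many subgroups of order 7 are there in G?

|G| = 49 and 7 | 49, so subgroups of order 7 are possible by Lagrange.
The subgroups of order 7 are: {(0,0), (0,1), (0,2), (0,3), (0,4), (0,5), (0,6)}; {(0,0), (1,0), (2,0), (3,0), (4,0), (5,0), (6,0)}; {(0,0), (1,1), (2,2), (3,3), (4,4), (5,5), (6,6)}; {(0,0), (1,2), (2,4), (3,6), (4,1), (5,3), (6,5)}; … (8 in all).
So G has 8 subgroups of order 7.

8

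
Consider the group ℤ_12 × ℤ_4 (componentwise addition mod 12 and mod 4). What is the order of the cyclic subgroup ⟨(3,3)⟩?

The order of (3,3) in Z_12 × Z_4 is lcm(ord(3) in Z_12, ord(3) in Z_4).
ord(3) = 4 and ord(3) = 4, so |⟨(3,3)⟩| = lcm(4, 4) = 4.

4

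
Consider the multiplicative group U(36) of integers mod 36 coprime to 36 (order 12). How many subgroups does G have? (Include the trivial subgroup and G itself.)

10

|G| = 12, so by Lagrange every subgroup order divides 12. Divisors: 1, 2, 3, 4, 6, 12.
Subgroups by order — order 1: 1; order 2: 3; order 3: 1; order 4: 1; order 6: 3; order 12: 1.
Total: 1 + 3 + 1 + 1 + 3 + 1 = 10.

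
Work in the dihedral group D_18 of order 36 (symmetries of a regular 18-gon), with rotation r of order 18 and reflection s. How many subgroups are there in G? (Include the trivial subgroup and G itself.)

|G| = 36, so by Lagrange every subgroup order divides 36. Divisors: 1, 2, 3, 4, 6, 9, 12, 18, 36.
Subgroups by order — order 1: 1; order 2: 19; order 3: 1; order 4: 9; order 6: 7; order 9: 1; order 12: 3; order 18: 3; order 36: 1.
Total: 1 + 19 + 1 + 9 + 7 + 1 + 3 + 3 + 1 = 45.

45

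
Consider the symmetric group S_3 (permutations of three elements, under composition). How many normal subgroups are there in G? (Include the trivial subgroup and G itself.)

3

G has 6 subgroups. Checking conjugation-invariance by order — order 1: 1/1 normal; order 2: 0/3 normal; order 3: 1/1 normal; order 6: 1/1 normal.
Total normal subgroups: 3.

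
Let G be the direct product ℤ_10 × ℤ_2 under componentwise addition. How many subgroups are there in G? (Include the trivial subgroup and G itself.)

10

|G| = 20, so by Lagrange every subgroup order divides 20. Divisors: 1, 2, 4, 5, 10, 20.
Subgroups by order — order 1: 1; order 2: 3; order 4: 1; order 5: 1; order 10: 3; order 20: 1.
Total: 1 + 3 + 1 + 1 + 3 + 1 = 10.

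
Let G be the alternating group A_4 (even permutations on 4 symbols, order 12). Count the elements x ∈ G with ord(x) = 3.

The elements of order 3 are: (2 3 4), (2 4 3), (1 2 3), (1 2 4), (1 3 2), (1 3 4), (1 4 2), (1 4 3).
That's 8.

8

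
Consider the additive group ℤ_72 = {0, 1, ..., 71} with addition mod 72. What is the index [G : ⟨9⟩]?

9

|⟨9⟩| = 8 and |G| = 72.
By Lagrange, [G : H] = |G|/|H| = 72/8 = 9.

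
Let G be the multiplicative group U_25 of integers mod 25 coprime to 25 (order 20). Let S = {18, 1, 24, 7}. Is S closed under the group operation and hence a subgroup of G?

Yes

|S| = 4 divides |G| = 20, consistent with Lagrange.
S contains the identity, every element's inverse is in S, and S is closed under ·: it is a subgroup.
In fact S = ⟨18⟩.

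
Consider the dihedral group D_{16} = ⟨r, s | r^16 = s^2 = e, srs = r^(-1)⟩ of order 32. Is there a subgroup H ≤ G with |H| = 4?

Yes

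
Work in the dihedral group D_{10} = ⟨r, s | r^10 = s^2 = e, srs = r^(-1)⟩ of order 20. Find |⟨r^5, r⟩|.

|⟨r^5⟩| = 2 and |⟨r⟩| = 10, so |H| is a multiple of lcm(2, 10) = 10 and divides |G| = 20.
Closing under the operation: H = {e, r, r^2, r^3, r^4, r^5, r^6, r^7, r^8, r^9}, so |H| = 10.

10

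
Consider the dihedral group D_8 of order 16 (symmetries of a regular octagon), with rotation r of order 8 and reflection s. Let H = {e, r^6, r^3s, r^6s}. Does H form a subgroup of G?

r^6 ∈ H but its inverse r^2 ∉ H, so H is not a subgroup.

No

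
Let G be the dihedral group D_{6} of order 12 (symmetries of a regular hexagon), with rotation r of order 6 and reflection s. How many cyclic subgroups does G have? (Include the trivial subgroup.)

A cyclic subgroup of order d is generated by each of its φ(d) elements of order d, so the cyclic subgroups of order d number (#elements of order d)/φ(d).
Cyclic subgroups by order — order 1: 1; order 2: 7; order 3: 1; order 6: 1.
Total: 10.

10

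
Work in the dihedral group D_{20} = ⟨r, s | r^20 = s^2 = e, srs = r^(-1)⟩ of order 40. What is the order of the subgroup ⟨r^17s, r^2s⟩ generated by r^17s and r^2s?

8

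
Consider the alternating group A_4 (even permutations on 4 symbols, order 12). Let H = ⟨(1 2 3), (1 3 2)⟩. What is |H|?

|⟨(1 2 3)⟩| = 3 and |⟨(1 3 2)⟩| = 3, so |H| is a multiple of lcm(3, 3) = 3 and divides |G| = 12.
Closing under the operation: H = {e, (1 2 3), (1 3 2)}, so |H| = 3.

3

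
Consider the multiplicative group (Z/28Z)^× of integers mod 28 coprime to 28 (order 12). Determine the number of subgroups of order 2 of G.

3

|G| = 12 and 2 | 12, so subgroups of order 2 are possible by Lagrange.
The subgroups of order 2 are: {1, 13}; {1, 15}; {1, 27}.
So G has 3 subgroups of order 2.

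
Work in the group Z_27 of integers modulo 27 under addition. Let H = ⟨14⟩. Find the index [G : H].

1

|⟨14⟩| = 27 and |G| = 27.
By Lagrange, [G : H] = |G|/|H| = 27/27 = 1.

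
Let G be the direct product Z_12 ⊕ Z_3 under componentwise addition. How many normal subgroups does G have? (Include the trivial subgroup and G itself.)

18

G is abelian, so every subgroup is normal.
G has 18 subgroups in total, hence 18 normal subgroups.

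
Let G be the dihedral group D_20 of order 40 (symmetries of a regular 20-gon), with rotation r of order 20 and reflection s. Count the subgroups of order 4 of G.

11

|G| = 40 and 4 | 40, so subgroups of order 4 are possible by Lagrange.
The subgroups of order 4 are: {e, r^10, s, r^10s}; {e, r^10, rs, r^11s}; {e, r^10, r^2s, r^12s}; {e, r^10, r^3s, r^13s}; … (11 in all).
So G has 11 subgroups of order 4.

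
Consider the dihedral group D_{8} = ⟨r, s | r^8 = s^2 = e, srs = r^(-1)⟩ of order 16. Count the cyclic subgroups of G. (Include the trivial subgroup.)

12

Each element a generates a cyclic subgroup ⟨a⟩; distinct elements may generate the same one (a cyclic group of order d has φ(d) generators).
Cyclic subgroups by order — order 1: 1; order 2: 9; order 4: 1; order 8: 1.
Total: 12.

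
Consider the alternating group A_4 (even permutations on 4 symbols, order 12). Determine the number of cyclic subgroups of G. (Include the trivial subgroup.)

8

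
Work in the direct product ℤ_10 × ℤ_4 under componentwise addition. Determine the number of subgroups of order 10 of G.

|G| = 40 and 10 | 40, so subgroups of order 10 are possible by Lagrange.
The subgroups of order 10 are: {(0,0), (0,2), (2,0), (2,2), (4,0), (4,2), (6,0), (6,2), (8,0), (8,2)}; {(0,0), (1,0), (2,0), (3,0), (4,0), (5,0), (6,0), (7,0), (8,0), (9,0)}; {(0,0), (1,2), (2,0), (3,2), (4,0), (5,2), (6,0), (7,2), (8,0), (9,2)}.
So G has 3 subgroups of order 10.

3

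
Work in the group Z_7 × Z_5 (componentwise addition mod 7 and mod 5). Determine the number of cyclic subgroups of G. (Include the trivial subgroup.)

Each element a generates a cyclic subgroup ⟨a⟩; distinct elements may generate the same one (a cyclic group of order d has φ(d) generators).
Cyclic subgroups by order — order 1: 1; order 5: 1; order 7: 1; order 35: 1.
Total: 4.

4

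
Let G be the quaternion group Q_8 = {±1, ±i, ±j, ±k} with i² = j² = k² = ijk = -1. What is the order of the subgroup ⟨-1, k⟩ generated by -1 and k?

|⟨-1⟩| = 2 and |⟨k⟩| = 4, so |H| is a multiple of lcm(2, 4) = 4 and divides |G| = 8.
Closing under the operation: H = {1, -1, k, -k}, so |H| = 4.

4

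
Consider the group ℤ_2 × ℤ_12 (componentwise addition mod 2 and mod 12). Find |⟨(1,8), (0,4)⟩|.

|⟨(1,8)⟩| = 6 and |⟨(0,4)⟩| = 3, so |H| is a multiple of lcm(6, 3) = 6 and divides |G| = 24.
Closing under the operation: H = {(0,0), (0,4), (0,8), (1,0), (1,4), (1,8)}, so |H| = 6.

6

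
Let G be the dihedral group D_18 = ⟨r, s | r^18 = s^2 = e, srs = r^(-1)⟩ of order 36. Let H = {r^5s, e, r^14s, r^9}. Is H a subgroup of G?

Yes

|H| = 4 divides |G| = 36, consistent with Lagrange.
H contains the identity, every element's inverse is in H, and H is closed under ·: it is a subgroup.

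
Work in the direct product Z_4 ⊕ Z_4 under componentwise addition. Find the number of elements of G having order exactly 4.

An element (a,b) has order lcm(ord(a), ord(b)); count pairs with lcm equal to 4.
Enumerating gives 12 such elements.

12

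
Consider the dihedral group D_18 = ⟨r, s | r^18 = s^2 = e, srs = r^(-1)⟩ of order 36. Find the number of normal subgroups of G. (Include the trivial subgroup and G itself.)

G has 45 subgroups. Checking conjugation-invariance by order — order 1: 1/1 normal; order 2: 1/19 normal; order 3: 1/1 normal; order 4: 0/9 normal; order 6: 1/7 normal; order 9: 1/1 normal; order 12: 0/3 normal; order 18: 3/3 normal; order 36: 1/1 normal.
Total normal subgroups: 9.

9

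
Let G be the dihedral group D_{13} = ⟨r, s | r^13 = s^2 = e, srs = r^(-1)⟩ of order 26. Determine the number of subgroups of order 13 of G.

|G| = 26 and 13 | 26, so subgroups of order 13 are possible by Lagrange.
The subgroups of order 13 are: {e, r, r^2, r^3, r^4, r^5, r^6, r^7, r^8, r^9, r^10, r^11, r^12}.
So G has 1 subgroup of order 13.

1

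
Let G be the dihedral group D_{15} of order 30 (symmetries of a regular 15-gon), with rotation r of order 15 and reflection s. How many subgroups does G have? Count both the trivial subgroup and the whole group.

28

|G| = 30, so by Lagrange every subgroup order divides 30. Divisors: 1, 2, 3, 5, 6, 10, 15, 30.
Subgroups by order — order 1: 1; order 2: 15; order 3: 1; order 5: 1; order 6: 5; order 10: 3; order 15: 1; order 30: 1.
Total: 1 + 15 + 1 + 1 + 5 + 3 + 1 + 1 = 28.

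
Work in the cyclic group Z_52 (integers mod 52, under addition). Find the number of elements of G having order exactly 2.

In a cyclic group of order 52, the number of elements of order d (for d | 52) is φ(d).
φ(2) = 1.

1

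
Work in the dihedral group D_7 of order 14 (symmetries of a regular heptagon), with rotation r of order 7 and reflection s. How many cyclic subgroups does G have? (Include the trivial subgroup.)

9

Group the elements of G by the cyclic subgroup they generate; each cyclic subgroup of order d accounts for φ(d) elements.
Cyclic subgroups by order — order 1: 1; order 2: 7; order 7: 1.
Total: 9.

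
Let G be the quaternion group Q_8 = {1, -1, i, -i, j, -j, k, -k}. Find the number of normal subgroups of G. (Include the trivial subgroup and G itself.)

6

G has 6 subgroups. Checking conjugation-invariance by order — order 1: 1/1 normal; order 2: 1/1 normal; order 4: 3/3 normal; order 8: 1/1 normal.
Total normal subgroups: 6.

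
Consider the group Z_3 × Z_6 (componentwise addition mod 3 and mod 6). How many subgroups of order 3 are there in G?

|G| = 18 and 3 | 18, so subgroups of order 3 are possible by Lagrange.
The subgroups of order 3 are: {(0,0), (0,2), (0,4)}; {(0,0), (1,0), (2,0)}; {(0,0), (1,2), (2,4)}; {(0,0), (1,4), (2,2)}.
So G has 4 subgroups of order 3.

4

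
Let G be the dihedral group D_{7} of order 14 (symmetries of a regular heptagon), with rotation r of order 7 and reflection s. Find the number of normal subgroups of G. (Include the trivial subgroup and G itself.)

3

G has 10 subgroups. Checking conjugation-invariance by order — order 1: 1/1 normal; order 2: 0/7 normal; order 7: 1/1 normal; order 14: 1/1 normal.
Total normal subgroups: 3.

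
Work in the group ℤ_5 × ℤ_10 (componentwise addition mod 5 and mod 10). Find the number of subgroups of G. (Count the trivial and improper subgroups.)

16

|G| = 50, so by Lagrange every subgroup order divides 50. Divisors: 1, 2, 5, 10, 25, 50.
Subgroups by order — order 1: 1; order 2: 1; order 5: 6; order 10: 6; order 25: 1; order 50: 1.
Total: 1 + 1 + 6 + 6 + 1 + 1 = 16.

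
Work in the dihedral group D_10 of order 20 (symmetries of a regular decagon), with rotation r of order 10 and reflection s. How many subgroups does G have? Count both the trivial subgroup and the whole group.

|G| = 20, so by Lagrange every subgroup order divides 20. Divisors: 1, 2, 4, 5, 10, 20.
Subgroups by order — order 1: 1; order 2: 11; order 4: 5; order 5: 1; order 10: 3; order 20: 1.
Total: 1 + 11 + 5 + 1 + 3 + 1 = 22.

22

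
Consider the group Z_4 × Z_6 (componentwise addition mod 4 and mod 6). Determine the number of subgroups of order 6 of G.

3

|G| = 24 and 6 | 24, so subgroups of order 6 are possible by Lagrange.
The subgroups of order 6 are: {(0,0), (0,1), (0,2), (0,3), (0,4), (0,5)}; {(0,0), (0,2), (0,4), (2,0), (2,2), (2,4)}; {(0,0), (0,2), (0,4), (2,1), (2,3), (2,5)}.
So G has 3 subgroups of order 6.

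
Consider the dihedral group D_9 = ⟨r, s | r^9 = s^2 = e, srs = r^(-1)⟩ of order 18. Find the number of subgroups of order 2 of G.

9

|G| = 18 and 2 | 18, so subgroups of order 2 are possible by Lagrange.
The subgroups of order 2 are: {e, r^2s}; {e, r^3s}; {e, r^4s}; {e, r^5s}; … (9 in all).
So G has 9 subgroups of order 2.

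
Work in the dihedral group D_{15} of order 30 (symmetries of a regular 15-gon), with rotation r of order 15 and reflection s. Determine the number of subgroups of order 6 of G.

|G| = 30 and 6 | 30, so subgroups of order 6 are possible by Lagrange.
The subgroups of order 6 are: {e, r^5, r^10, s, r^5s, r^10s}; {e, r^5, r^10, rs, r^6s, r^11s}; {e, r^5, r^10, r^2s, r^7s, r^12s}; {e, r^5, r^10, r^3s, r^8s, r^13s}; … (5 in all).
So G has 5 subgroups of order 6.

5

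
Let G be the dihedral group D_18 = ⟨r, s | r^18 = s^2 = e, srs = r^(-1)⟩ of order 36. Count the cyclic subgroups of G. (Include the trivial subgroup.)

A cyclic subgroup of order d is generated by each of its φ(d) elements of order d, so the cyclic subgroups of order d number (#elements of order d)/φ(d).
Cyclic subgroups by order — order 1: 1; order 2: 19; order 3: 1; order 6: 1; order 9: 1; order 18: 1.
Total: 24.

24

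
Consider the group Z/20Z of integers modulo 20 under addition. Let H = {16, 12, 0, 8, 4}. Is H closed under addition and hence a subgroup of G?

Yes

|H| = 5 divides |G| = 20, consistent with Lagrange.
H contains the identity, every element's inverse is in H, and H is closed under +: it is a subgroup.
In fact H = ⟨16⟩.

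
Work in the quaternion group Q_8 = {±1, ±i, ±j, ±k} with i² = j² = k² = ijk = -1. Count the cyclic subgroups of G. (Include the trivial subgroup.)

5

Each element a generates a cyclic subgroup ⟨a⟩; distinct elements may generate the same one (a cyclic group of order d has φ(d) generators).
Cyclic subgroups by order — order 1: 1; order 2: 1; order 4: 3.
Total: 5.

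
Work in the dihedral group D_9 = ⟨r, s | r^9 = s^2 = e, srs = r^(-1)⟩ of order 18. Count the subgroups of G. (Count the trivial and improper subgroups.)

|G| = 18, so by Lagrange every subgroup order divides 18. Divisors: 1, 2, 3, 6, 9, 18.
Subgroups by order — order 1: 1; order 2: 9; order 3: 1; order 6: 3; order 9: 1; order 18: 1.
Total: 1 + 9 + 1 + 3 + 1 + 1 = 16.

16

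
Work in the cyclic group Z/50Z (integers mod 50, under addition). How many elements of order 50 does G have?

In a cyclic group of order 50, the number of elements of order d (for d | 50) is φ(d).
φ(50) = 20.

20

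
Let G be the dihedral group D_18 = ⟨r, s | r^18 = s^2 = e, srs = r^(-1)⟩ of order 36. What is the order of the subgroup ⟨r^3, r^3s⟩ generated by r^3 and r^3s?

|⟨r^3⟩| = 6 and |⟨r^3s⟩| = 2, so |H| is a multiple of lcm(6, 2) = 6 and divides |G| = 36.
Closing under the operation: H = {e, r^3, r^6, r^9, r^12, r^15, s, r^3s, r^6s, r^9s, r^12s, r^15s}, so |H| = 12.

12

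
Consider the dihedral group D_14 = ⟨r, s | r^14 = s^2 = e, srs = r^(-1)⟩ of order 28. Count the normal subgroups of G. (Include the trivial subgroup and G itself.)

7

G has 28 subgroups. Checking conjugation-invariance by order — order 1: 1/1 normal; order 2: 1/15 normal; order 4: 0/7 normal; order 7: 1/1 normal; order 14: 3/3 normal; order 28: 1/1 normal.
Total normal subgroups: 7.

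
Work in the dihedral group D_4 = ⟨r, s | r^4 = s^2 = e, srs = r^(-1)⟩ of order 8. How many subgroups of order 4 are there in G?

|G| = 8 and 4 | 8, so subgroups of order 4 are possible by Lagrange.
The subgroups of order 4 are: {e, r, r^2, r^3}; {e, r^2, s, r^2s}; {e, r^2, rs, r^3s}.
So G has 3 subgroups of order 4.

3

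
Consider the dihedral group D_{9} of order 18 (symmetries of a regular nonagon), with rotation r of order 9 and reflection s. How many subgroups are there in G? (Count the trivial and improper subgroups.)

16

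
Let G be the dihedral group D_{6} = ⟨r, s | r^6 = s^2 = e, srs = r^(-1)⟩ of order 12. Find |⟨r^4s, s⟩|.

|⟨r^4s⟩| = 2 and |⟨s⟩| = 2, so |H| is a multiple of lcm(2, 2) = 2 and divides |G| = 12.
Closing under the operation: H = {e, r^2, r^4, s, r^2s, r^4s}, so |H| = 6.

6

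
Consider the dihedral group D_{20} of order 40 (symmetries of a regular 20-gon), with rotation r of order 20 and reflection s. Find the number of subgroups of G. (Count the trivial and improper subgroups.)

48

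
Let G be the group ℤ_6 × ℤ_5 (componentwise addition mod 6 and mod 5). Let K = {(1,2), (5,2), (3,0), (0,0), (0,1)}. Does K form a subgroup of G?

No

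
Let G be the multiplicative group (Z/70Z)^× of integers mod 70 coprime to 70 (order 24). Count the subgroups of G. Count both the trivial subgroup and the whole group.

16

|G| = 24, so by Lagrange every subgroup order divides 24. Divisors: 1, 2, 3, 4, 6, 8, 12, 24.
Subgroups by order — order 1: 1; order 2: 3; order 3: 1; order 4: 3; order 6: 3; order 8: 1; order 12: 3; order 24: 1.
Total: 1 + 3 + 1 + 3 + 3 + 1 + 3 + 1 = 16.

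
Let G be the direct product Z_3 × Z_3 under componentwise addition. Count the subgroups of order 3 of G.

|G| = 9 and 3 | 9, so subgroups of order 3 are possible by Lagrange.
The subgroups of order 3 are: {(0,0), (0,1), (0,2)}; {(0,0), (1,0), (2,0)}; {(0,0), (1,1), (2,2)}; {(0,0), (1,2), (2,1)}.
So G has 4 subgroups of order 3.

4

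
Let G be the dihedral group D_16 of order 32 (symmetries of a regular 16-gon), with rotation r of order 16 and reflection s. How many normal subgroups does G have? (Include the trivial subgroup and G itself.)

8

G has 36 subgroups. Checking conjugation-invariance by order — order 1: 1/1 normal; order 2: 1/17 normal; order 4: 1/9 normal; order 8: 1/5 normal; order 16: 3/3 normal; order 32: 1/1 normal.
Total normal subgroups: 8.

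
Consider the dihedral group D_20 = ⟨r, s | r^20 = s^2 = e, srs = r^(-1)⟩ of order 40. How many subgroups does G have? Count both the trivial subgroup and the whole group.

|G| = 40, so by Lagrange every subgroup order divides 40. Divisors: 1, 2, 4, 5, 8, 10, 20, 40.
Subgroups by order — order 1: 1; order 2: 21; order 4: 11; order 5: 1; order 8: 5; order 10: 5; order 20: 3; order 40: 1.
Total: 1 + 21 + 11 + 1 + 5 + 5 + 3 + 1 = 48.

48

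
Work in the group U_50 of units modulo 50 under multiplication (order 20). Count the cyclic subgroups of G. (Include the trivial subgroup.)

6

Group the elements of G by the cyclic subgroup they generate; each cyclic subgroup of order d accounts for φ(d) elements.
Cyclic subgroups by order — order 1: 1; order 2: 1; order 4: 1; order 5: 1; order 10: 1; order 20: 1.
Total: 6.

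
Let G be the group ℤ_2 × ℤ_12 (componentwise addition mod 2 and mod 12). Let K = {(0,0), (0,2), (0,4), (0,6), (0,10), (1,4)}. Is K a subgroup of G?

(0,4) ∈ K but its inverse (0,8) ∉ K, so K is not a subgroup.

No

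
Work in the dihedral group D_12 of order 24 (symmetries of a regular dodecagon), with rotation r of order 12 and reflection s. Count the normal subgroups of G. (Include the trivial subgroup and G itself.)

9

G has 34 subgroups. Checking conjugation-invariance by order — order 1: 1/1 normal; order 2: 1/13 normal; order 3: 1/1 normal; order 4: 1/7 normal; order 6: 1/5 normal; order 8: 0/3 normal; order 12: 3/3 normal; order 24: 1/1 normal.
Total normal subgroups: 9.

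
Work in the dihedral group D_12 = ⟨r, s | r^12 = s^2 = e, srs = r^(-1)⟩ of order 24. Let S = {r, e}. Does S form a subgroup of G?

r ∈ S but its inverse r^11 ∉ S, so S is not a subgroup.

No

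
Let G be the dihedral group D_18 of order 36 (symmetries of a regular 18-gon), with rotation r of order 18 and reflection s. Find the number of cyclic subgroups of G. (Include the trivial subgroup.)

Each element a generates a cyclic subgroup ⟨a⟩; distinct elements may generate the same one (a cyclic group of order d has φ(d) generators).
Cyclic subgroups by order — order 1: 1; order 2: 19; order 3: 1; order 6: 1; order 9: 1; order 18: 1.
Total: 24.

24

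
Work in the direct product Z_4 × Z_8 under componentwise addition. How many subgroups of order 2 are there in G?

|G| = 32 and 2 | 32, so subgroups of order 2 are possible by Lagrange.
The subgroups of order 2 are: {(0,0), (0,4)}; {(0,0), (2,0)}; {(0,0), (2,4)}.
So G has 3 subgroups of order 2.

3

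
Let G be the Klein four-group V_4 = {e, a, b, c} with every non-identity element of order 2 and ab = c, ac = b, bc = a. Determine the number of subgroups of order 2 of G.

3

|G| = 4 and 2 | 4, so subgroups of order 2 are possible by Lagrange.
The subgroups of order 2 are: {e, a}; {e, b}; {e, c}.
So G has 3 subgroups of order 2.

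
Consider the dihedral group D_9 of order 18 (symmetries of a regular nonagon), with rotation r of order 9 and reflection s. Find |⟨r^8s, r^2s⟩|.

|⟨r^8s⟩| = 2 and |⟨r^2s⟩| = 2, so |H| is a multiple of lcm(2, 2) = 2 and divides |G| = 18.
Closing under the operation: H = {e, r^3, r^6, r^2s, r^5s, r^8s}, so |H| = 6.

6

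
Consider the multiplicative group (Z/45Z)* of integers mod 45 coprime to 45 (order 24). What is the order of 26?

Compute successive powers of 26 mod 45: 26, 1; 26^2 ≡ 1 (mod 45).
So |⟨26⟩| = 2.

2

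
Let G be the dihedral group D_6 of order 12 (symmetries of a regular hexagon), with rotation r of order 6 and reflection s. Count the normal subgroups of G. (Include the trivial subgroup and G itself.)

7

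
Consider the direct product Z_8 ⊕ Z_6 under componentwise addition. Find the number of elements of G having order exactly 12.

An element (a,b) has order lcm(ord(a), ord(b)); count pairs with lcm equal to 12.
Enumerating gives 8 such elements.

8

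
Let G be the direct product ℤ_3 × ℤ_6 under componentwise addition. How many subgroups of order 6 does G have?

|G| = 18 and 6 | 18, so subgroups of order 6 are possible by Lagrange.
The subgroups of order 6 are: {(0,0), (0,1), (0,2), (0,3), (0,4), (0,5)}; {(0,0), (0,3), (1,0), (1,3), (2,0), (2,3)}; {(0,0), (0,3), (1,1), (1,4), (2,2), (2,5)}; {(0,0), (0,3), (1,2), (1,5), (2,1), (2,4)}.
So G has 4 subgroups of order 6.

4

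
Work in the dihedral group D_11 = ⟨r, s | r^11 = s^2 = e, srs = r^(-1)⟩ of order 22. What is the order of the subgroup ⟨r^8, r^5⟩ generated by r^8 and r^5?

|⟨r^8⟩| = 11 and |⟨r^5⟩| = 11, so |H| is a multiple of lcm(11, 11) = 11 and divides |G| = 22.
Closing under the operation: H = {e, r, r^2, r^3, r^4, r^5, r^6, r^7, r^8, r^9, r^10}, so |H| = 11.

11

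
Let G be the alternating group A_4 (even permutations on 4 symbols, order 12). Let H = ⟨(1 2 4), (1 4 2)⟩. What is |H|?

|⟨(1 2 4)⟩| = 3 and |⟨(1 4 2)⟩| = 3, so |H| is a multiple of lcm(3, 3) = 3 and divides |G| = 12.
Closing under the operation: H = {e, (1 2 4), (1 4 2)}, so |H| = 3.

3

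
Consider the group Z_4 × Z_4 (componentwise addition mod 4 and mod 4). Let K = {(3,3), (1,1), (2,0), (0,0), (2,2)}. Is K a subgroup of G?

No

|K| = 5 does not divide |G| = 16, so by Lagrange K is not a subgroup.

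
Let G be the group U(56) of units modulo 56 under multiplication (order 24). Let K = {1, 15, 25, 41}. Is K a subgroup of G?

No

25 ∈ K but its inverse 9 ∉ K, so K is not a subgroup.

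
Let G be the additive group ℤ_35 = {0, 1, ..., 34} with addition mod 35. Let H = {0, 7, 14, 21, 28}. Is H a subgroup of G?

Yes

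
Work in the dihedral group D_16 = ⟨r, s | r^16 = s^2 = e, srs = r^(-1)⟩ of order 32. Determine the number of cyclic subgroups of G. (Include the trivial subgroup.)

A cyclic subgroup of order d is generated by each of its φ(d) elements of order d, so the cyclic subgroups of order d number (#elements of order d)/φ(d).
Cyclic subgroups by order — order 1: 1; order 2: 17; order 4: 1; order 8: 1; order 16: 1.
Total: 21.

21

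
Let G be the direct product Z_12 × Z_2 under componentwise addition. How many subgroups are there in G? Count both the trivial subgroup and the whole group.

|G| = 24, so by Lagrange every subgroup order divides 24. Divisors: 1, 2, 3, 4, 6, 8, 12, 24.
Subgroups by order — order 1: 1; order 2: 3; order 3: 1; order 4: 3; order 6: 3; order 8: 1; order 12: 3; order 24: 1.
Total: 1 + 3 + 1 + 3 + 3 + 1 + 3 + 1 = 16.

16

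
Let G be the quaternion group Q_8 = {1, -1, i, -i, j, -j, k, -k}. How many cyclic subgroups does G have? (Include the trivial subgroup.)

Each element a generates a cyclic subgroup ⟨a⟩; distinct elements may generate the same one (a cyclic group of order d has φ(d) generators).
Cyclic subgroups by order — order 1: 1; order 2: 1; order 4: 3.
Total: 5.

5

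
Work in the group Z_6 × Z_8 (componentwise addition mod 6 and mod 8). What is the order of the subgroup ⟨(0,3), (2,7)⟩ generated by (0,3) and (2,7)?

24

|⟨(0,3)⟩| = 8 and |⟨(2,7)⟩| = 24, so |H| is a multiple of lcm(8, 24) = 24 and divides |G| = 48.
Closing under the operation: H = {(0,0), (0,1), (0,2), (0,3), (0,4), (0,5), (0,6), (0,7), (2,0), (2,1), (2,2), (2,3), (2,4), (2,5), (2,6), (2,7), (4,0), (4,1), (4,2), (4,3), (4,4), (4,5), (4,6), (4,7)}, so |H| = 24.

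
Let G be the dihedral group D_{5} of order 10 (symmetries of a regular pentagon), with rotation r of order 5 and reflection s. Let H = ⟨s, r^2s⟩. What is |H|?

10

|⟨s⟩| = 2 and |⟨r^2s⟩| = 2, so |H| is a multiple of lcm(2, 2) = 2 and divides |G| = 10.
Closing {s, r^2s} under the group operation gives all of G, so |H| = 10.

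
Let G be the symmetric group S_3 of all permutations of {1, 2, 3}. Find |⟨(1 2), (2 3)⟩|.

6

|⟨(1 2)⟩| = 2 and |⟨(2 3)⟩| = 2, so |H| is a multiple of lcm(2, 2) = 2 and divides |G| = 6.
Closing {(1 2), (2 3)} under the group operation gives all of G, so |H| = 6.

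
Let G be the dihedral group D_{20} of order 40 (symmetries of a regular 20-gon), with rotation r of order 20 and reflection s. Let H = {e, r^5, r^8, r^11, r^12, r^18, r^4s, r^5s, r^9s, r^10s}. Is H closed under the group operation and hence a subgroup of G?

No

r^11 ∈ H but its inverse r^9 ∉ H, so H is not a subgroup.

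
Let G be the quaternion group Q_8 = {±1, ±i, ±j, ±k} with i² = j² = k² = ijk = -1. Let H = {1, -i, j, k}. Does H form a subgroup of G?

No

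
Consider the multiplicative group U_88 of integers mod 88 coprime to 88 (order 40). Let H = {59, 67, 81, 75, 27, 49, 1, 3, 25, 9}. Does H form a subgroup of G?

|H| = 10 divides |G| = 40, consistent with Lagrange.
H contains the identity, every element's inverse is in H, and H is closed under ·: it is a subgroup.
In fact H = ⟨3⟩.

Yes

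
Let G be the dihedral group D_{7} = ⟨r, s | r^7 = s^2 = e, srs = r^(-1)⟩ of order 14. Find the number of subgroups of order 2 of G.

7

|G| = 14 and 2 | 14, so subgroups of order 2 are possible by Lagrange.
The subgroups of order 2 are: {e, r^2s}; {e, r^3s}; {e, r^4s}; {e, r^5s}; … (7 in all).
So G has 7 subgroups of order 2.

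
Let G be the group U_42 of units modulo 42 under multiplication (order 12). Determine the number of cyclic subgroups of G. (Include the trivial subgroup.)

8

Group the elements of G by the cyclic subgroup they generate; each cyclic subgroup of order d accounts for φ(d) elements.
Cyclic subgroups by order — order 1: 1; order 2: 3; order 3: 1; order 6: 3.
Total: 8.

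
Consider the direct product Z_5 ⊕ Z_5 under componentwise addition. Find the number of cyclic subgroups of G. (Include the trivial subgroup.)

Each element a generates a cyclic subgroup ⟨a⟩; distinct elements may generate the same one (a cyclic group of order d has φ(d) generators).
Cyclic subgroups by order — order 1: 1; order 5: 6.
Total: 7.

7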